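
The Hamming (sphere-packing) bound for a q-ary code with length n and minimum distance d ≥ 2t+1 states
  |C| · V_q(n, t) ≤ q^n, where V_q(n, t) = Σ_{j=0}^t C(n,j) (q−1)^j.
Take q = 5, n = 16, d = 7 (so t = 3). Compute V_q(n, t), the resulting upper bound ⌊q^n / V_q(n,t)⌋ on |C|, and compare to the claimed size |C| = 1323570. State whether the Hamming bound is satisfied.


V_q(n, t) = 37825, q^n = 152587890625, Hamming bound = 4034048, |C| = 1323570 ≤ bound (satisfied).

Step 1: Compute V_q(n, t) = Σ_{j=0}^3 C(n, j) (q−1)^j.
  j = 0: C(16,0)·(4)^0 = 1·1 = 1.
  j = 1: C(16,1)·(4)^1 = 16·4 = 64.
  j = 2: C(16,2)·(4)^2 = 120·16 = 1920.
  j = 3: C(16,3)·(4)^3 = 560·64 = 35840.
  V_q(n, t) = 1 + 64 + 1920 + 35840 = 37825.
Step 2: q^n = 5^16 = 152587890625.
Step 3: Hamming bound ⌊q^n / V_q(n,t)⌋ = ⌊152587890625/37825⌋ = 4034048.
Step 4: Compare |C| = 1323570 to 4034048: satisfied.
The claimed |C| lies below the Hamming bound.


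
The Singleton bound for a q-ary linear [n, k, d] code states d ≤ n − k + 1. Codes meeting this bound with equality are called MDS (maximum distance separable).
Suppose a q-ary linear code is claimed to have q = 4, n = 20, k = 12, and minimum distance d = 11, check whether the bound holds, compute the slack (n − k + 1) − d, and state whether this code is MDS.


Singleton RHS = n − k + 1 = 9, slack = -2, bound violated (no such code; not MDS).

Singleton bound: d ≤ n − k + 1.
Here n = 20, k = 12, so n − k + 1 = 9.
Given d = 11, check d ≤ 9: NO.
Slack = (n − k + 1) − d = -2.
The slack is negative: d = 11 exceeds n − k + 1 = 9 by 2, so the Singleton bound is violated and no linear [20, 12, 11]_4 code can exist. In particular it is not MDS (MDS requires d = n − k + 1 exactly).
Description: the claimed parameters are [20, 12, 11]_4; such a code would be impossible (violates the Singleton bound).


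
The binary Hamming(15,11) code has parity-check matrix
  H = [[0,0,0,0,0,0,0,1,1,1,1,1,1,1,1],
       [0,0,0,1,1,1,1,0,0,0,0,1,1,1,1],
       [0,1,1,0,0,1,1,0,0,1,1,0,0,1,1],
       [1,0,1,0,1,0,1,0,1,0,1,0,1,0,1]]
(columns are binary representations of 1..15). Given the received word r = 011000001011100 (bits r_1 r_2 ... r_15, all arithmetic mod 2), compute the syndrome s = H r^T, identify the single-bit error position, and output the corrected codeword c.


s = (0, 0, 1, 0)^T, error position = 2, corrected codeword c = 001000001011100

Compute s = H r^T mod 2 one row at a time:
  s_1 = 0 + 1 + 0 + 1 + 1 + 1 + 0 + 0 = 4 ≡ 0 (mod 2).
  s_2 = 0 + 0 + 0 + 0 + 1 + 1 + 0 + 0 = 2 ≡ 0 (mod 2).
  s_3 = 1 + 1 + 0 + 0 + 0 + 1 + 0 + 0 = 3 ≡ 1 (mod 2).
  s_4 = 0 + 1 + 0 + 0 + 1 + 1 + 1 + 0 = 4 ≡ 0 (mod 2).
s = (0, 0, 1, 0)^T — this equals column 2 of H (binary 0010), so error is at position 2.
Correct: flip bit 2 of r = 011000001011100 to get c = 001000001011100.


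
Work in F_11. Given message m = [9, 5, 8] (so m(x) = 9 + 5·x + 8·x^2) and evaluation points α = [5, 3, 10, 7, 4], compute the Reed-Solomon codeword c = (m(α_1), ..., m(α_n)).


c = [3, 8, 1, 7, 3]

Message polynomial: m(x) = 9 + 5·x + 8·x^2 (mod 11).
For each evaluation point α_i, compute m(α_i) mod 11:
  α_1 = 5: Horner steps 8 → 1 → 3, so m(5) = 3.
  α_2 = 3: Horner steps 8 → 7 → 8, so m(3) = 8.
  α_3 = 10: Horner steps 8 → 8 → 1, so m(10) = 1.
  α_4 = 7: Horner steps 8 → 6 → 7, so m(7) = 7.
  α_5 = 4: Horner steps 8 → 4 → 3, so m(4) = 3.
Codeword c = [3, 8, 1, 7, 3] ∈ F_11^5.


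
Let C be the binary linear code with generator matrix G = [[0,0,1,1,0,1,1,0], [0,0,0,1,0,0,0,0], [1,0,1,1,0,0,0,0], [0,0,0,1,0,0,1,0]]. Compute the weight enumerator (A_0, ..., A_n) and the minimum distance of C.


Weight distribution: A_0 = 1, A_1 = 2, A_2 = 4, A_3 = 6, A_4 = 3. Minimum distance d = 1.

Enumerate all 2^4 = 16 messages m ∈ F_2^4.
For each, compute codeword c = mG in F_2^8, then tally its weight.
  m = 0000 → c = 00000000, weight = 0.
  m = 1000 → c = 00110110, weight = 4.
  m = 0100 → c = 00010000, weight = 1.
  m = 1100 → c = 00100110, weight = 3.
  m = 0010 → c = 10110000, weight = 3.
  m = 1010 → c = 10000110, weight = 3.
  m = 0110 → c = 10100000, weight = 2.
  m = 1110 → c = 10010110, weight = 4.
  m = 0001 → c = 00010010, weight = 2.
  m = 1001 → c = 00100100, weight = 2.
  m = 0101 → c = 00000010, weight = 1.
  m = 1101 → c = 00110100, weight = 3.
  m = 0011 → c = 10100010, weight = 3.
  m = 1011 → c = 10010100, weight = 3.
  m = 0111 → c = 10110010, weight = 4.
  m = 1111 → c = 10000100, weight = 2.
Tally weights:
  weight 0: 1 codewords.
  weight 1: 2 codewords.
  weight 2: 4 codewords.
  weight 3: 6 codewords.
  weight 4: 3 codewords.
Minimum distance d = smallest w > 0 with A_w > 0 = 1.
Sanity: Σ A_w = 16 = 2^4 = 16 ✓.


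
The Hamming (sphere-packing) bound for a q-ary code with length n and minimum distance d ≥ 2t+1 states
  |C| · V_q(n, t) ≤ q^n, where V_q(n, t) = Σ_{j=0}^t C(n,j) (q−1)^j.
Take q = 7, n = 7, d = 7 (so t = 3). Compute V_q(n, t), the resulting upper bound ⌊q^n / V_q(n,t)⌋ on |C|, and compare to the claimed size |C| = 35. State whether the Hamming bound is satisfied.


V_q(n, t) = 8359, q^n = 823543, Hamming bound = 98, |C| = 35 ≤ bound (satisfied).

Step 1: Compute V_q(n, t) = Σ_{j=0}^3 C(n, j) (q−1)^j.
  j = 0: C(7,0)·(6)^0 = 1·1 = 1.
  j = 1: C(7,1)·(6)^1 = 7·6 = 42.
  j = 2: C(7,2)·(6)^2 = 21·36 = 756.
  j = 3: C(7,3)·(6)^3 = 35·216 = 7560.
  V_q(n, t) = 1 + 42 + 756 + 7560 = 8359.
Step 2: q^n = 7^7 = 823543.
Step 3: Hamming bound ⌊q^n / V_q(n,t)⌋ = ⌊823543/8359⌋ = 98.
Step 4: Compare |C| = 35 to 98: satisfied.
The claimed |C| lies below the Hamming bound.


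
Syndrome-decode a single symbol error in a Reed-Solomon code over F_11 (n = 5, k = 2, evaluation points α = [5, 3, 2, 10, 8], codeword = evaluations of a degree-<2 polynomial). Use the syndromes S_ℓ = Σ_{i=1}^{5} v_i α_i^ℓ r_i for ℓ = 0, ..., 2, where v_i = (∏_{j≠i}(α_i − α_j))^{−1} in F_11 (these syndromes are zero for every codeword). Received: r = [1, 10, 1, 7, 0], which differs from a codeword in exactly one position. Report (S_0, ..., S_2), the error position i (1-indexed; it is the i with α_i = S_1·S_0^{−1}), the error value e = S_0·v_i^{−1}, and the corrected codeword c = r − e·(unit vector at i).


S = (3, 4, 9), error at position 1, error magnitude e = 6, c = [6, 10, 1, 7, 0].

Step 1: column multipliers v_i = (∏_{j≠i}(α_i − α_j))^{−1} mod 11.
  i = 1 (α = 5): (5−3)(5−2)(5−10)(5−8) = 2·3·(−5)·(−3) = 90 ≡ 2, so v_1 = 2^{−1} = 6 (mod 11).
  i = 2 (α = 3): (3−5)(3−2)(3−10)(3−8) = (−2)·1·(−7)·(−5) = −70 ≡ 7, so v_2 = 7^{−1} = 8 (mod 11).
  i = 3 (α = 2): (2−5)(2−3)(2−10)(2−8) = (−3)·(−1)·(−8)·(−6) = 144 ≡ 1, so v_3 = 1^{−1} = 1 (mod 11).
  i = 4 (α = 10): (10−5)(10−3)(10−2)(10−8) = 5·7·8·2 = 560 ≡ 10, so v_4 = 10^{−1} = 10 (mod 11).
  i = 5 (α = 8): (8−5)(8−3)(8−2)(8−10) = 3·5·6·(−2) = −180 ≡ 7, so v_5 = 7^{−1} = 8 (mod 11).
  v = [6, 8, 1, 10, 8].
Step 2: syndromes of r = [1, 10, 1, 7, 0] (all sums mod 11).
  S_0 = Σ v_i r_i = 6·1 + 8·10 + 1·1 + 10·7 + 8·0 = 157 ≡ 3.
  S_1 = Σ v_i α_i r_i = 6·5·1 + 8·3·10 + 1·2·1 + 10·10·7 + 8·8·0 = 972 ≡ 4.
  α_i^2 mod 11 = [3, 9, 4, 1, 9].
  S_2 = Σ v_i α_i^2 r_i = 6·3·1 + 8·9·10 + 1·4·1 + 10·1·7 + 8·9·0 = 812 ≡ 9.
  S = (3, 4, 9) ≠ 0, so r is not a codeword (an error is present).
Step 3: locate the error. For a single error e at position i, S_ℓ = v_i·e·α_i^ℓ, so α_err = S_1/S_0.
  S_0^{−1} = 3^{−1} = 4 (mod 11), so α_err = 4·4 = 16 ≡ 5 = α_1. Error position i = 1.
  Consistency check: S_2/S_1 = 9·3 = 27 ≡ 5 = α_err ✓ (single-error assumption holds).
Step 4: error magnitude e = S_0/v_1 = S_0·∏_{j≠1}(α_1 − α_j) = 3·2 = 6 ≡ 6 (mod 11).
Step 5: correct position 1: c_1 = r_1 − e = 1 − 6 ≡ 6 (mod 11). Hence c = [6, 10, 1, 7, 0].
  Check: interpolating c through the α_i gives m(x) = 5 + 9·x (degree < 2) with m(α_i) = c_i for every i, so c is indeed a codeword.


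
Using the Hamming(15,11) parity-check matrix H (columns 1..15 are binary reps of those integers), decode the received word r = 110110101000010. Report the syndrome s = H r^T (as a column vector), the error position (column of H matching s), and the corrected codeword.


s = (0, 0, 1, 0)^T, error position = 2, corrected codeword c = 100110101000010

Compute s = H r^T mod 2 one row at a time:
  s_1 = 0 + 1 + 0 + 0 + 0 + 0 + 1 + 0 = 2 ≡ 0 (mod 2).
  s_2 = 1 + 1 + 0 + 1 + 0 + 0 + 1 + 0 = 4 ≡ 0 (mod 2).
  s_3 = 1 + 0 + 0 + 1 + 0 + 0 + 1 + 0 = 3 ≡ 1 (mod 2).
  s_4 = 1 + 0 + 1 + 1 + 1 + 0 + 0 + 0 = 4 ≡ 0 (mod 2).
s = (0, 0, 1, 0)^T — this equals column 2 of H (binary 0010), so error is at position 2.
Correct: flip bit 2 of r = 110110101000010 to get c = 100110101000010.


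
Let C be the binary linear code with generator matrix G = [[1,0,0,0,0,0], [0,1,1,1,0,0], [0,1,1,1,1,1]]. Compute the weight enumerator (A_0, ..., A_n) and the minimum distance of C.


Weight distribution: A_0 = 1, A_1 = 1, A_2 = 1, A_3 = 2, A_4 = 1, A_5 = 1, A_6 = 1. Minimum distance d = 1.

Enumerate all 2^3 = 8 messages m ∈ F_2^3.
For each, compute codeword c = mG in F_2^6, then tally its weight.
  m = 000 → c = 000000, weight = 0.
  m = 100 → c = 100000, weight = 1.
  m = 010 → c = 011100, weight = 3.
  m = 110 → c = 111100, weight = 4.
  m = 001 → c = 011111, weight = 5.
  m = 101 → c = 111111, weight = 6.
  m = 011 → c = 000011, weight = 2.
  m = 111 → c = 100011, weight = 3.
Tally weights:
  weight 0: 1 codewords.
  weight 1: 1 codewords.
  weight 2: 1 codewords.
  weight 3: 2 codewords.
  weight 4: 1 codewords.
  weight 5: 1 codewords.
  weight 6: 1 codewords.
Minimum distance d = smallest w > 0 with A_w > 0 = 1.
Sanity: Σ A_w = 8 = 2^3 = 8 ✓.


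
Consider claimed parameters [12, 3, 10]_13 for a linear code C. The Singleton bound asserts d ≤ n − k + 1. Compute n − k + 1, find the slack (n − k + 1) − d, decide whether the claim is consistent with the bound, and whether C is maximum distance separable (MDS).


Singleton RHS = n − k + 1 = 10, slack = 0, bound satisfied, MDS.

Singleton bound: d ≤ n − k + 1.
Here n = 12, k = 3, so n − k + 1 = 10.
Given d = 10, check d ≤ 10: YES.
Slack = (n − k + 1) − d = 0.
The code is MDS (slack = 0).
Description: the claimed parameters are [12, 3, 10]_13; such a code would be MDS (meets Singleton bound).


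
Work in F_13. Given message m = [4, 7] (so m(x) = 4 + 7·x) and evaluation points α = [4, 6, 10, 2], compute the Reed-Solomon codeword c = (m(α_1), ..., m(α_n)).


c = [6, 7, 9, 5]

Message polynomial: m(x) = 4 + 7·x (mod 13).
For each evaluation point α_i, compute m(α_i) mod 13:
  α_1 = 4: Horner steps 7 → 6, so m(4) = 6.
  α_2 = 6: Horner steps 7 → 7, so m(6) = 7.
  α_3 = 10: Horner steps 7 → 9, so m(10) = 9.
  α_4 = 2: Horner steps 7 → 5, so m(2) = 5.
Codeword c = [6, 7, 9, 5] ∈ F_13^4.


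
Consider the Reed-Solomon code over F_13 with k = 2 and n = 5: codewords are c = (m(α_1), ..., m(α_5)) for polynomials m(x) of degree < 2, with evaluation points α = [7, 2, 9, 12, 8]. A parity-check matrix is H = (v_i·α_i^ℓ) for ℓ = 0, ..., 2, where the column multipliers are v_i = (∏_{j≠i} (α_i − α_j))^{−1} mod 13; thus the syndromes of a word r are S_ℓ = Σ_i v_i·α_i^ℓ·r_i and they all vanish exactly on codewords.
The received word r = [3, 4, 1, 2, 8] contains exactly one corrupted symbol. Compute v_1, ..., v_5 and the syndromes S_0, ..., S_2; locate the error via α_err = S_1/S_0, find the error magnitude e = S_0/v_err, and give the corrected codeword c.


S = (4, 10, 12), error at position 3, error magnitude e = 1, c = [3, 4, 0, 2, 8].

Step 1: column multipliers v_i = (∏_{j≠i}(α_i − α_j))^{−1} mod 13.
  i = 1 (α = 7): (7−2)(7−9)(7−12)(7−8) = 5·(−2)·(−5)·(−1) = −50 ≡ 2, so v_1 = 2^{−1} = 7 (mod 13).
  i = 2 (α = 2): (2−7)(2−9)(2−12)(2−8) = (−5)·(−7)·(−10)·(−6) = 2100 ≡ 7, so v_2 = 7^{−1} = 2 (mod 13).
  i = 3 (α = 9): (9−7)(9−2)(9−12)(9−8) = 2·7·(−3)·1 = −42 ≡ 10, so v_3 = 10^{−1} = 4 (mod 13).
  i = 4 (α = 12): (12−7)(12−2)(12−9)(12−8) = 5·10·3·4 = 600 ≡ 2, so v_4 = 2^{−1} = 7 (mod 13).
  i = 5 (α = 8): (8−7)(8−2)(8−9)(8−12) = 1·6·(−1)·(−4) = 24 ≡ 11, so v_5 = 11^{−1} = 6 (mod 13).
  v = [7, 2, 4, 7, 6].
Step 2: syndromes of r = [3, 4, 1, 2, 8] (all sums mod 13).
  S_0 = Σ v_i r_i = 7·3 + 2·4 + 4·1 + 7·2 + 6·8 = 95 ≡ 4.
  S_1 = Σ v_i α_i r_i = 7·7·3 + 2·2·4 + 4·9·1 + 7·12·2 + 6·8·8 = 751 ≡ 10.
  α_i^2 mod 13 = [10, 4, 3, 1, 12].
  S_2 = Σ v_i α_i^2 r_i = 7·10·3 + 2·4·4 + 4·3·1 + 7·1·2 + 6·12·8 = 844 ≡ 12.
  S = (4, 10, 12) ≠ 0, so r is not a codeword (an error is present).
Step 3: locate the error. For a single error e at position i, S_ℓ = v_i·e·α_i^ℓ, so α_err = S_1/S_0.
  S_0^{−1} = 4^{−1} = 10 (mod 13), so α_err = 10·10 = 100 ≡ 9 = α_3. Error position i = 3.
  Consistency check: S_2/S_1 = 12·4 = 48 ≡ 9 = α_err ✓ (single-error assumption holds).
Step 4: error magnitude e = S_0/v_3 = S_0·∏_{j≠3}(α_3 − α_j) = 4·10 = 40 ≡ 1 (mod 13).
Step 5: correct position 3: c_3 = r_3 − e = 1 − 1 ≡ 0 (mod 13). Hence c = [3, 4, 0, 2, 8].
  Check: interpolating c through the α_i gives m(x) = 7 + 5·x (degree < 2) with m(α_i) = c_i for every i, so c is indeed a codeword.


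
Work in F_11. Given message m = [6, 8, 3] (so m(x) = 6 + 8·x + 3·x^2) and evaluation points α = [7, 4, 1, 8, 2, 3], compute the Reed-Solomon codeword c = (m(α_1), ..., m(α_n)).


c = [0, 9, 6, 9, 1, 2]

Message polynomial: m(x) = 6 + 8·x + 3·x^2 (mod 11).
For each evaluation point α_i, compute m(α_i) mod 11:
  α_1 = 7: Horner steps 3 → 7 → 0, so m(7) = 0.
  α_2 = 4: Horner steps 3 → 9 → 9, so m(4) = 9.
  α_3 = 1: Horner steps 3 → 0 → 6, so m(1) = 6.
  α_4 = 8: Horner steps 3 → 10 → 9, so m(8) = 9.
  α_5 = 2: Horner steps 3 → 3 → 1, so m(2) = 1.
  α_6 = 3: Horner steps 3 → 6 → 2, so m(3) = 2.
Codeword c = [0, 9, 6, 9, 1, 2] ∈ F_11^6.


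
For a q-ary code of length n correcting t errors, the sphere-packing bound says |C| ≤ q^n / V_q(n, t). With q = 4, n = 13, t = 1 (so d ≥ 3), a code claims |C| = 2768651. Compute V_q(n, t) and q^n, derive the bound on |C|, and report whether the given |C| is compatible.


V_q(n, t) = 40, q^n = 67108864, Hamming bound = 1677721, |C| = 2768651 > bound (violated).

Step 1: Compute V_q(n, t) = Σ_{j=0}^1 C(n, j) (q−1)^j.
  j = 0: C(13,0)·(3)^0 = 1·1 = 1.
  j = 1: C(13,1)·(3)^1 = 13·3 = 39.
  V_q(n, t) = 1 + 39 = 40.
Step 2: q^n = 4^13 = 67108864.
Step 3: Hamming bound ⌊q^n / V_q(n,t)⌋ = ⌊67108864/40⌋ = 1677721.
Step 4: Compare |C| = 2768651 to 1677721: violated.
The claimed |C| lies above the Hamming bound, so no 4-ary code of length 13 with d ≥ 3 can have 2768651 codewords.


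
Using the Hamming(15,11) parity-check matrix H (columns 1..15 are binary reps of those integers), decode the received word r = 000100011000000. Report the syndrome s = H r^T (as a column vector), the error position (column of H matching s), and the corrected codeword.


s = (0, 1, 0, 1)^T, error position = 5, corrected codeword c = 000110011000000

Compute s = H r^T mod 2 one row at a time:
  s_1 = 1 + 1 + 0 + 0 + 0 + 0 + 0 + 0 = 2 ≡ 0 (mod 2).
  s_2 = 1 + 0 + 0 + 0 + 0 + 0 + 0 + 0 = 1 ≡ 1 (mod 2).
  s_3 = 0 + 0 + 0 + 0 + 0 + 0 + 0 + 0 = 0 ≡ 0 (mod 2).
  s_4 = 0 + 0 + 0 + 0 + 1 + 0 + 0 + 0 = 1 ≡ 1 (mod 2).
s = (0, 1, 0, 1)^T — this equals column 5 of H (binary 0101), so error is at position 5.
Correct: flip bit 5 of r = 000100011000000 to get c = 000110011000000.


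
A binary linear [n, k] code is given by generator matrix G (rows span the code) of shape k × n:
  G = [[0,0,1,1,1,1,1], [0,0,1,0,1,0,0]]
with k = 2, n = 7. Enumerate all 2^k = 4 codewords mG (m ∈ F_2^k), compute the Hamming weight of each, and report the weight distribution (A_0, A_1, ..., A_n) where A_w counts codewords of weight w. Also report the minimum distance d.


Weight distribution: A_0 = 1, A_2 = 1, A_3 = 1, A_5 = 1. Minimum distance d = 2.

Enumerate all 2^2 = 4 messages m ∈ F_2^2.
For each, compute codeword c = mG in F_2^7, then tally its weight.
  m = 00 → c = 0000000, weight = 0.
  m = 10 → c = 0011111, weight = 5.
  m = 01 → c = 0010100, weight = 2.
  m = 11 → c = 0001011, weight = 3.
Tally weights:
  weight 0: 1 codewords.
  weight 2: 1 codewords.
  weight 3: 1 codewords.
  weight 5: 1 codewords.
Minimum distance d = smallest w > 0 with A_w > 0 = 2.
Sanity: Σ A_w = 4 = 2^2 = 4 ✓.


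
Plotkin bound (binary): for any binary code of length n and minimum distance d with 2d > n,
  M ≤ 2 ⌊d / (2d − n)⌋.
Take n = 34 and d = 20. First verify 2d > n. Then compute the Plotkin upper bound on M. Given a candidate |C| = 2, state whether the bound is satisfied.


Plotkin bound M ≤ 6; given |C| = 2 ≤ bound (satisfied).

Check applicability: 2d = 40, n = 34.
2d − n = 6 > 0, so Plotkin applies.
Compute d/(2d−n) = 20/6 ≈ 3.3333.
⌊d/(2d−n)⌋ = 3.
Plotkin bound: M ≤ 2·3 = 6.
Given |C| = 2, check: satisfied.
This |C| is below the Plotkin bound.


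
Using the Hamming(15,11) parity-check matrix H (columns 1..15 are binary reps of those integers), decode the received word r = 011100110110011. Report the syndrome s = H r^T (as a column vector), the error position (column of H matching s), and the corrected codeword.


s = (1, 0, 1, 0)^T, error position = 10, corrected codeword c = 011100110010011

Compute s = H r^T mod 2 one row at a time:
  s_1 = 1 + 0 + 1 + 1 + 0 + 0 + 1 + 1 = 5 ≡ 1 (mod 2).
  s_2 = 1 + 0 + 0 + 1 + 0 + 0 + 1 + 1 = 4 ≡ 0 (mod 2).
  s_3 = 1 + 1 + 0 + 1 + 1 + 1 + 1 + 1 = 7 ≡ 1 (mod 2).
  s_4 = 0 + 1 + 0 + 1 + 0 + 1 + 0 + 1 = 4 ≡ 0 (mod 2).
s = (1, 0, 1, 0)^T — this equals column 10 of H (binary 1010), so error is at position 10.
Correct: flip bit 10 of r = 011100110110011 to get c = 011100110010011.


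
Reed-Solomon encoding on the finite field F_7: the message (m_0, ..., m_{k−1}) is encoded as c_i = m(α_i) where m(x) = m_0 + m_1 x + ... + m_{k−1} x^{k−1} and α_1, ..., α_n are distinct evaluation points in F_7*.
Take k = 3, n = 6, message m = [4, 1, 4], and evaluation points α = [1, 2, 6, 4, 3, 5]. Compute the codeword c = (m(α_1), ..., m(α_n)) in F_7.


c = [2, 1, 0, 2, 1, 4]

Message polynomial: m(x) = 4 + 1·x + 4·x^2 (mod 7).
For each evaluation point α_i, compute m(α_i) mod 7:
  α_1 = 1: Horner steps 4 → 5 → 2, so m(1) = 2.
  α_2 = 2: Horner steps 4 → 2 → 1, so m(2) = 1.
  α_3 = 6: Horner steps 4 → 4 → 0, so m(6) = 0.
  α_4 = 4: Horner steps 4 → 3 → 2, so m(4) = 2.
  α_5 = 3: Horner steps 4 → 6 → 1, so m(3) = 1.
  α_6 = 5: Horner steps 4 → 0 → 4, so m(5) = 4.
Codeword c = [2, 1, 0, 2, 1, 4] ∈ F_7^6.


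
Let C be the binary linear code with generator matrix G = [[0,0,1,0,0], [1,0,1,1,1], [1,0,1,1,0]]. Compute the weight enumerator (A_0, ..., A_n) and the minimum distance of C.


Weight distribution: A_0 = 1, A_1 = 2, A_2 = 2, A_3 = 2, A_4 = 1. Minimum distance d = 1.

Enumerate all 2^3 = 8 messages m ∈ F_2^3.
For each, compute codeword c = mG in F_2^5, then tally its weight.
  m = 000 → c = 00000, weight = 0.
  m = 100 → c = 00100, weight = 1.
  m = 010 → c = 10111, weight = 4.
  m = 110 → c = 10011, weight = 3.
  m = 001 → c = 10110, weight = 3.
  m = 101 → c = 10010, weight = 2.
  m = 011 → c = 00001, weight = 1.
  m = 111 → c = 00101, weight = 2.
Tally weights:
  weight 0: 1 codewords.
  weight 1: 2 codewords.
  weight 2: 2 codewords.
  weight 3: 2 codewords.
  weight 4: 1 codewords.
Minimum distance d = smallest w > 0 with A_w > 0 = 1.
Sanity: Σ A_w = 8 = 2^3 = 8 ✓.


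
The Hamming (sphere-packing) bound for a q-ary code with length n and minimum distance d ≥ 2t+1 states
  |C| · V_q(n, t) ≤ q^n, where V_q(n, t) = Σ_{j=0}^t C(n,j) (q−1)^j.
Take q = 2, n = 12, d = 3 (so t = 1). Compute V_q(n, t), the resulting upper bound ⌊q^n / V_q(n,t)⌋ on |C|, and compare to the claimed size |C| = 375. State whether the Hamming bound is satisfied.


V_q(n, t) = 13, q^n = 4096, Hamming bound = 315, |C| = 375 > bound (violated).

Step 1: Compute V_q(n, t) = Σ_{j=0}^1 C(n, j) (q−1)^j.
  j = 0: C(12,0)·(1)^0 = 1·1 = 1.
  j = 1: C(12,1)·(1)^1 = 12·1 = 12.
  V_q(n, t) = 1 + 12 = 13.
Step 2: q^n = 2^12 = 4096.
Step 3: Hamming bound ⌊q^n / V_q(n,t)⌋ = ⌊4096/13⌋ = 315.
Step 4: Compare |C| = 375 to 315: violated.
The claimed |C| lies above the Hamming bound, so no 2-ary code of length 12 with d ≥ 3 can have 375 codewords.


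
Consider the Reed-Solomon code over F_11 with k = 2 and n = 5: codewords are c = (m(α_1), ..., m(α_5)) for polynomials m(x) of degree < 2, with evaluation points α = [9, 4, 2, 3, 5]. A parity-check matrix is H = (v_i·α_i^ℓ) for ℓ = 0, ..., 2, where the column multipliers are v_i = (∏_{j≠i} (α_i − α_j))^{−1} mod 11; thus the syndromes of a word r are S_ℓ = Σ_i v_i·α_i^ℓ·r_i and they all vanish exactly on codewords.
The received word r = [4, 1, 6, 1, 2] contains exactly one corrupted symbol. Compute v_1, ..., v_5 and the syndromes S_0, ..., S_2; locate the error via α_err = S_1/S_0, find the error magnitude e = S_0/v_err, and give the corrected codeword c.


S = (6, 2, 8), error at position 2, error magnitude e = 5, c = [4, 7, 6, 1, 2].

Step 1: column multipliers v_i = (∏_{j≠i}(α_i − α_j))^{−1} mod 11.
  i = 1 (α = 9): (9−4)(9−2)(9−3)(9−5) = 5·7·6·4 = 840 ≡ 4, so v_1 = 4^{−1} = 3 (mod 11).
  i = 2 (α = 4): (4−9)(4−2)(4−3)(4−5) = (−5)·2·1·(−1) = 10 ≡ 10, so v_2 = 10^{−1} = 10 (mod 11).
  i = 3 (α = 2): (2−9)(2−4)(2−3)(2−5) = (−7)·(−2)·(−1)·(−3) = 42 ≡ 9, so v_3 = 9^{−1} = 5 (mod 11).
  i = 4 (α = 3): (3−9)(3−4)(3−2)(3−5) = (−6)·(−1)·1·(−2) = −12 ≡ 10, so v_4 = 10^{−1} = 10 (mod 11).
  i = 5 (α = 5): (5−9)(5−4)(5−2)(5−3) = (−4)·1·3·2 = −24 ≡ 9, so v_5 = 9^{−1} = 5 (mod 11).
  v = [3, 10, 5, 10, 5].
Step 2: syndromes of r = [4, 1, 6, 1, 2] (all sums mod 11).
  S_0 = Σ v_i r_i = 3·4 + 10·1 + 5·6 + 10·1 + 5·2 = 72 ≡ 6.
  S_1 = Σ v_i α_i r_i = 3·9·4 + 10·4·1 + 5·2·6 + 10·3·1 + 5·5·2 = 288 ≡ 2.
  α_i^2 mod 11 = [4, 5, 4, 9, 3].
  S_2 = Σ v_i α_i^2 r_i = 3·4·4 + 10·5·1 + 5·4·6 + 10·9·1 + 5·3·2 = 338 ≡ 8.
  S = (6, 2, 8) ≠ 0, so r is not a codeword (an error is present).
Step 3: locate the error. For a single error e at position i, S_ℓ = v_i·e·α_i^ℓ, so α_err = S_1/S_0.
  S_0^{−1} = 6^{−1} = 2 (mod 11), so α_err = 2·2 = 4 ≡ 4 = α_2. Error position i = 2.
  Consistency check: S_2/S_1 = 8·6 = 48 ≡ 4 = α_err ✓ (single-error assumption holds).
Step 4: error magnitude e = S_0/v_2 = S_0·∏_{j≠2}(α_2 − α_j) = 6·10 = 60 ≡ 5 (mod 11).
Step 5: correct position 2: c_2 = r_2 − e = 1 − 5 ≡ 7 (mod 11). Hence c = [4, 7, 6, 1, 2].
  Check: interpolating c through the α_i gives m(x) = 5 + 6·x (degree < 2) with m(α_i) = c_i for every i, so c is indeed a codeword.


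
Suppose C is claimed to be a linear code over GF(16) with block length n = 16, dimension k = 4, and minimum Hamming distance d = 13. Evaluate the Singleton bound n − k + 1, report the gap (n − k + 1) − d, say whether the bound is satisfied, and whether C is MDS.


Singleton RHS = n − k + 1 = 13, slack = 0, bound satisfied, MDS.

Singleton bound: d ≤ n − k + 1.
Here n = 16, k = 4, so n − k + 1 = 13.
Given d = 13, check d ≤ 13: YES.
Slack = (n − k + 1) − d = 0.
The code is MDS (slack = 0).
Description: the claimed parameters are [16, 4, 13]_16; such a code would be MDS (meets Singleton bound).


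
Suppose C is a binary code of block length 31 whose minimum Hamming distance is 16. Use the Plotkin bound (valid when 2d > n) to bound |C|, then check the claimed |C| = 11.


Plotkin bound M ≤ 32; given |C| = 11 ≤ bound (satisfied).

Check applicability: 2d = 32, n = 31.
2d − n = 1 > 0, so Plotkin applies.
Compute d/(2d−n) = 16/1 ≈ 16.0000.
⌊d/(2d−n)⌋ = 16.
Plotkin bound: M ≤ 2·16 = 32.
Given |C| = 11, check: satisfied.
This |C| is below the Plotkin bound.


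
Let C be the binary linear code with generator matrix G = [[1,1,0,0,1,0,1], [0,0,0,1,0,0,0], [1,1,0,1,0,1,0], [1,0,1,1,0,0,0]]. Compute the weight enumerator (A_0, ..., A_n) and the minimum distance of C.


Weight distribution: A_0 = 1, A_1 = 1, A_2 = 1, A_3 = 4, A_4 = 5, A_5 = 3, A_6 = 1. Minimum distance d = 1.

Enumerate all 2^4 = 16 messages m ∈ F_2^4.
For each, compute codeword c = mG in F_2^7, then tally its weight.
  m = 0000 → c = 0000000, weight = 0.
  m = 1000 → c = 1100101, weight = 4.
  m = 0100 → c = 0001000, weight = 1.
  m = 1100 → c = 1101101, weight = 5.
  m = 0010 → c = 1101010, weight = 4.
  m = 1010 → c = 0001111, weight = 4.
  m = 0110 → c = 1100010, weight = 3.
  m = 1110 → c = 0000111, weight = 3.
  m = 0001 → c = 1011000, weight = 3.
  m = 1001 → c = 0111101, weight = 5.
  m = 0101 → c = 1010000, weight = 2.
  m = 1101 → c = 0110101, weight = 4.
  m = 0011 → c = 0110010, weight = 3.
  m = 1011 → c = 1010111, weight = 5.
  m = 0111 → c = 0111010, weight = 4.
  m = 1111 → c = 1011111, weight = 6.
Tally weights:
  weight 0: 1 codewords.
  weight 1: 1 codewords.
  weight 2: 1 codewords.
  weight 3: 4 codewords.
  weight 4: 5 codewords.
  weight 5: 3 codewords.
  weight 6: 1 codewords.
Minimum distance d = smallest w > 0 with A_w > 0 = 1.
Sanity: Σ A_w = 16 = 2^4 = 16 ✓.


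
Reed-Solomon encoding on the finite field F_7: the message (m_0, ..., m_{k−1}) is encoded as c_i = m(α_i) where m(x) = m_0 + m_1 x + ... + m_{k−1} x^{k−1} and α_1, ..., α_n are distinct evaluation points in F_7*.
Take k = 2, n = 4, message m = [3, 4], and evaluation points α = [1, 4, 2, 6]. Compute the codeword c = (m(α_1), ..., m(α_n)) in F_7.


c = [0, 5, 4, 6]

Message polynomial: m(x) = 3 + 4·x (mod 7).
For each evaluation point α_i, compute m(α_i) mod 7:
  α_1 = 1: Horner steps 4 → 0, so m(1) = 0.
  α_2 = 4: Horner steps 4 → 5, so m(4) = 5.
  α_3 = 2: Horner steps 4 → 4, so m(2) = 4.
  α_4 = 6: Horner steps 4 → 6, so m(6) = 6.
Codeword c = [0, 5, 4, 6] ∈ F_7^4.


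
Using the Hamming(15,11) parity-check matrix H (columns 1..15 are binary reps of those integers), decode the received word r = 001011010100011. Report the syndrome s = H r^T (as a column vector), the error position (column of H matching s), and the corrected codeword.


s = (0, 0, 1, 1)^T, error position = 3, corrected codeword c = 000011010100011

Compute s = H r^T mod 2 one row at a time:
  s_1 = 1 + 0 + 1 + 0 + 0 + 0 + 1 + 1 = 4 ≡ 0 (mod 2).
  s_2 = 0 + 1 + 1 + 0 + 0 + 0 + 1 + 1 = 4 ≡ 0 (mod 2).
  s_3 = 0 + 1 + 1 + 0 + 1 + 0 + 1 + 1 = 5 ≡ 1 (mod 2).
  s_4 = 0 + 1 + 1 + 0 + 0 + 0 + 0 + 1 = 3 ≡ 1 (mod 2).
s = (0, 0, 1, 1)^T — this equals column 3 of H (binary 0011), so error is at position 3.
Correct: flip bit 3 of r = 001011010100011 to get c = 000011010100011.


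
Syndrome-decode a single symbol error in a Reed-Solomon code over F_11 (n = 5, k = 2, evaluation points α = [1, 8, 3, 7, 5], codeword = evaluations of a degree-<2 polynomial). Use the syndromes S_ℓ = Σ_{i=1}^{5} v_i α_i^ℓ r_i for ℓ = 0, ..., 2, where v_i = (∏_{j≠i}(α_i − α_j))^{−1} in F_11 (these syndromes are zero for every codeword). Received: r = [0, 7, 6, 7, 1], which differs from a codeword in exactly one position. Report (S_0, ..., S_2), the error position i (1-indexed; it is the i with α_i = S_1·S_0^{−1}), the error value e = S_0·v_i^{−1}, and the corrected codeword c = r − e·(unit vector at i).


S = (5, 7, 1), error at position 2, error magnitude e = 8, c = [0, 10, 6, 7, 1].

Step 1: column multipliers v_i = (∏_{j≠i}(α_i − α_j))^{−1} mod 11.
  i = 1 (α = 1): (1−8)(1−3)(1−7)(1−5) = (−7)·(−2)·(−6)·(−4) = 336 ≡ 6, so v_1 = 6^{−1} = 2 (mod 11).
  i = 2 (α = 8): (8−1)(8−3)(8−7)(8−5) = 7·5·1·3 = 105 ≡ 6, so v_2 = 6^{−1} = 2 (mod 11).
  i = 3 (α = 3): (3−1)(3−8)(3−7)(3−5) = 2·(−5)·(−4)·(−2) = −80 ≡ 8, so v_3 = 8^{−1} = 7 (mod 11).
  i = 4 (α = 7): (7−1)(7−8)(7−3)(7−5) = 6·(−1)·4·2 = −48 ≡ 7, so v_4 = 7^{−1} = 8 (mod 11).
  i = 5 (α = 5): (5−1)(5−8)(5−3)(5−7) = 4·(−3)·2·(−2) = 48 ≡ 4, so v_5 = 4^{−1} = 3 (mod 11).
  v = [2, 2, 7, 8, 3].
Step 2: syndromes of r = [0, 7, 6, 7, 1] (all sums mod 11).
  S_0 = Σ v_i r_i = 2·0 + 2·7 + 7·6 + 8·7 + 3·1 = 115 ≡ 5.
  S_1 = Σ v_i α_i r_i = 2·1·0 + 2·8·7 + 7·3·6 + 8·7·7 + 3·5·1 = 645 ≡ 7.
  α_i^2 mod 11 = [1, 9, 9, 5, 3].
  S_2 = Σ v_i α_i^2 r_i = 2·1·0 + 2·9·7 + 7·9·6 + 8·5·7 + 3·3·1 = 793 ≡ 1.
  S = (5, 7, 1) ≠ 0, so r is not a codeword (an error is present).
Step 3: locate the error. For a single error e at position i, S_ℓ = v_i·e·α_i^ℓ, so α_err = S_1/S_0.
  S_0^{−1} = 5^{−1} = 9 (mod 11), so α_err = 7·9 = 63 ≡ 8 = α_2. Error position i = 2.
  Consistency check: S_2/S_1 = 1·8 = 8 ≡ 8 = α_err ✓ (single-error assumption holds).
Step 4: error magnitude e = S_0/v_2 = S_0·∏_{j≠2}(α_2 − α_j) = 5·6 = 30 ≡ 8 (mod 11).
Step 5: correct position 2: c_2 = r_2 − e = 7 − 8 ≡ 10 (mod 11). Hence c = [0, 10, 6, 7, 1].
  Check: interpolating c through the α_i gives m(x) = 8 + 3·x (degree < 2) with m(α_i) = c_i for every i, so c is indeed a codeword.


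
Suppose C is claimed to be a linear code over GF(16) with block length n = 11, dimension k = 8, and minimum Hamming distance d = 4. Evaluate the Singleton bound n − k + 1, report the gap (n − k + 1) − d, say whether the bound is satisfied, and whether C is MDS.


Singleton RHS = n − k + 1 = 4, slack = 0, bound satisfied, MDS.

Singleton bound: d ≤ n − k + 1.
Here n = 11, k = 8, so n − k + 1 = 4.
Given d = 4, check d ≤ 4: YES.
Slack = (n − k + 1) − d = 0.
The code is MDS (slack = 0).
Description: the claimed parameters are [11, 8, 4]_16; such a code would be MDS (meets Singleton bound).


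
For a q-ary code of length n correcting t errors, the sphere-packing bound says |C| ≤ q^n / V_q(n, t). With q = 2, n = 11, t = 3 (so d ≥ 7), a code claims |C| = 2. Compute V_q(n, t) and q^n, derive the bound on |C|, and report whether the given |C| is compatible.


V_q(n, t) = 232, q^n = 2048, Hamming bound = 8, |C| = 2 ≤ bound (satisfied).

Step 1: Compute V_q(n, t) = Σ_{j=0}^3 C(n, j) (q−1)^j.
  j = 0: C(11,0)·(1)^0 = 1·1 = 1.
  j = 1: C(11,1)·(1)^1 = 11·1 = 11.
  j = 2: C(11,2)·(1)^2 = 55·1 = 55.
  j = 3: C(11,3)·(1)^3 = 165·1 = 165.
  V_q(n, t) = 1 + 11 + 55 + 165 = 232.
Step 2: q^n = 2^11 = 2048.
Step 3: Hamming bound ⌊q^n / V_q(n,t)⌋ = ⌊2048/232⌋ = 8.
Step 4: Compare |C| = 2 to 8: satisfied.
The claimed |C| lies below the Hamming bound.


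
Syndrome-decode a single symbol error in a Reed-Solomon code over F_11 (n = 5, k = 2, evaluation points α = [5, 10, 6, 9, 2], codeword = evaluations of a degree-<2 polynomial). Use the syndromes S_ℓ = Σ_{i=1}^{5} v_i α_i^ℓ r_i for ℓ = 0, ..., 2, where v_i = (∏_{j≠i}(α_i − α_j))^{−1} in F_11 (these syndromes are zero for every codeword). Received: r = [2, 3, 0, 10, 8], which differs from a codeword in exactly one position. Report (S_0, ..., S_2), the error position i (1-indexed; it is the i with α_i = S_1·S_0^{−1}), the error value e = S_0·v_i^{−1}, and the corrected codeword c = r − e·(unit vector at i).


S = (4, 3, 5), error at position 4, error magnitude e = 5, c = [2, 3, 0, 5, 8].

Step 1: column multipliers v_i = (∏_{j≠i}(α_i − α_j))^{−1} mod 11.
  i = 1 (α = 5): (5−10)(5−6)(5−9)(5−2) = (−5)·(−1)·(−4)·3 = −60 ≡ 6, so v_1 = 6^{−1} = 2 (mod 11).
  i = 2 (α = 10): (10−5)(10−6)(10−9)(10−2) = 5·4·1·8 = 160 ≡ 6, so v_2 = 6^{−1} = 2 (mod 11).
  i = 3 (α = 6): (6−5)(6−10)(6−9)(6−2) = 1·(−4)·(−3)·4 = 48 ≡ 4, so v_3 = 4^{−1} = 3 (mod 11).
  i = 4 (α = 9): (9−5)(9−10)(9−6)(9−2) = 4·(−1)·3·7 = −84 ≡ 4, so v_4 = 4^{−1} = 3 (mod 11).
  i = 5 (α = 2): (2−5)(2−10)(2−6)(2−9) = (−3)·(−8)·(−4)·(−7) = 672 ≡ 1, so v_5 = 1^{−1} = 1 (mod 11).
  v = [2, 2, 3, 3, 1].
Step 2: syndromes of r = [2, 3, 0, 10, 8] (all sums mod 11).
  S_0 = Σ v_i r_i = 2·2 + 2·3 + 3·0 + 3·10 + 1·8 = 48 ≡ 4.
  S_1 = Σ v_i α_i r_i = 2·5·2 + 2·10·3 + 3·6·0 + 3·9·10 + 1·2·8 = 366 ≡ 3.
  α_i^2 mod 11 = [3, 1, 3, 4, 4].
  S_2 = Σ v_i α_i^2 r_i = 2·3·2 + 2·1·3 + 3·3·0 + 3·4·10 + 1·4·8 = 170 ≡ 5.
  S = (4, 3, 5) ≠ 0, so r is not a codeword (an error is present).
Step 3: locate the error. For a single error e at position i, S_ℓ = v_i·e·α_i^ℓ, so α_err = S_1/S_0.
  S_0^{−1} = 4^{−1} = 3 (mod 11), so α_err = 3·3 = 9 ≡ 9 = α_4. Error position i = 4.
  Consistency check: S_2/S_1 = 5·4 = 20 ≡ 9 = α_err ✓ (single-error assumption holds).
Step 4: error magnitude e = S_0/v_4 = S_0·∏_{j≠4}(α_4 − α_j) = 4·4 = 16 ≡ 5 (mod 11).
Step 5: correct position 4: c_4 = r_4 − e = 10 − 5 ≡ 5 (mod 11). Hence c = [2, 3, 0, 5, 8].
  Check: interpolating c through the α_i gives m(x) = 1 + 9·x (degree < 2) with m(α_i) = c_i for every i, so c is indeed a codeword.


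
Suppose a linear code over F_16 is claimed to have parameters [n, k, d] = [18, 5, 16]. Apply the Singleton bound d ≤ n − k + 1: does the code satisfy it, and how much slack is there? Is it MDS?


Singleton RHS = n − k + 1 = 14, slack = -2, bound violated (no such code; not MDS).

Singleton bound: d ≤ n − k + 1.
Here n = 18, k = 5, so n − k + 1 = 14.
Given d = 16, check d ≤ 14: NO.
Slack = (n − k + 1) − d = -2.
The slack is negative: d = 16 exceeds n − k + 1 = 14 by 2, so the Singleton bound is violated and no linear [18, 5, 16]_16 code can exist. In particular it is not MDS (MDS requires d = n − k + 1 exactly).
Description: the claimed parameters are [18, 5, 16]_16; such a code would be impossible (violates the Singleton bound).


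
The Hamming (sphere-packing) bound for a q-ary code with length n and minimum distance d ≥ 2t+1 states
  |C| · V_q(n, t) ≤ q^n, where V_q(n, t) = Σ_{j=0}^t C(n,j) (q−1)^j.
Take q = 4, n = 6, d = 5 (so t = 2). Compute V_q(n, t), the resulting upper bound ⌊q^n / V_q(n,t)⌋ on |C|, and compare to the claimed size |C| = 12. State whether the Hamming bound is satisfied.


V_q(n, t) = 154, q^n = 4096, Hamming bound = 26, |C| = 12 ≤ bound (satisfied).

Step 1: Compute V_q(n, t) = Σ_{j=0}^2 C(n, j) (q−1)^j.
  j = 0: C(6,0)·(3)^0 = 1·1 = 1.
  j = 1: C(6,1)·(3)^1 = 6·3 = 18.
  j = 2: C(6,2)·(3)^2 = 15·9 = 135.
  V_q(n, t) = 1 + 18 + 135 = 154.
Step 2: q^n = 4^6 = 4096.
Step 3: Hamming bound ⌊q^n / V_q(n,t)⌋ = ⌊4096/154⌋ = 26.
Step 4: Compare |C| = 12 to 26: satisfied.
The claimed |C| lies below the Hamming bound.


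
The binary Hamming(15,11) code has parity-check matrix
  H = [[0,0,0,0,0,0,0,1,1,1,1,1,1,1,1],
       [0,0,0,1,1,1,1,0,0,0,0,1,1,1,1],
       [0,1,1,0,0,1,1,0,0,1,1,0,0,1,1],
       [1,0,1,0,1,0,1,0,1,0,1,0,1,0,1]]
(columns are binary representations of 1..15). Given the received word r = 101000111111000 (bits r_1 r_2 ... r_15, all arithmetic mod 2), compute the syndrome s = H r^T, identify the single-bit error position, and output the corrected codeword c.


s = (1, 0, 0, 1)^T, error position = 9, corrected codeword c = 101000110111000

Compute s = H r^T mod 2 one row at a time:
  s_1 = 1 + 1 + 1 + 1 + 1 + 0 + 0 + 0 = 5 ≡ 1 (mod 2).
  s_2 = 0 + 0 + 0 + 1 + 1 + 0 + 0 + 0 = 2 ≡ 0 (mod 2).
  s_3 = 0 + 1 + 0 + 1 + 1 + 1 + 0 + 0 = 4 ≡ 0 (mod 2).
  s_4 = 1 + 1 + 0 + 1 + 1 + 1 + 0 + 0 = 5 ≡ 1 (mod 2).
s = (1, 0, 0, 1)^T — this equals column 9 of H (binary 1001), so error is at position 9.
Correct: flip bit 9 of r = 101000111111000 to get c = 101000110111000.


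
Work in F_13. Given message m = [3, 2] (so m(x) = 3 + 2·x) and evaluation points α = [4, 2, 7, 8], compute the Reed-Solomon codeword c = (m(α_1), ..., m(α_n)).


c = [11, 7, 4, 6]

Message polynomial: m(x) = 3 + 2·x (mod 13).
For each evaluation point α_i, compute m(α_i) mod 13:
  α_1 = 4: Horner steps 2 → 11, so m(4) = 11.
  α_2 = 2: Horner steps 2 → 7, so m(2) = 7.
  α_3 = 7: Horner steps 2 → 4, so m(7) = 4.
  α_4 = 8: Horner steps 2 → 6, so m(8) = 6.
Codeword c = [11, 7, 4, 6] ∈ F_13^4.


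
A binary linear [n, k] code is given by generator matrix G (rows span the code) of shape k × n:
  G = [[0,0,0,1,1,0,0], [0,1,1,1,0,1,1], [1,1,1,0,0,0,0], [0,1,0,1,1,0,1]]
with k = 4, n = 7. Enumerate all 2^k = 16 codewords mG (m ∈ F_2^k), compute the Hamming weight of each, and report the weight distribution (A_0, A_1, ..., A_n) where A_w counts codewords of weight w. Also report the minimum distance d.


Weight distribution: A_0 = 1, A_2 = 2, A_3 = 4, A_4 = 5, A_5 = 4. Minimum distance d = 2.

Enumerate all 2^4 = 16 messages m ∈ F_2^4.
For each, compute codeword c = mG in F_2^7, then tally its weight.
  m = 0000 → c = 0000000, weight = 0.
  m = 1000 → c = 0001100, weight = 2.
  m = 0100 → c = 0111011, weight = 5.
  m = 1100 → c = 0110111, weight = 5.
  m = 0010 → c = 1110000, weight = 3.
  m = 1010 → c = 1111100, weight = 5.
  m = 0110 → c = 1001011, weight = 4.
  m = 1110 → c = 1000111, weight = 4.
  m = 0001 → c = 0101101, weight = 4.
  m = 1001 → c = 0100001, weight = 2.
  m = 0101 → c = 0010110, weight = 3.
  m = 1101 → c = 0011010, weight = 3.
  m = 0011 → c = 1011101, weight = 5.
  m = 1011 → c = 1010001, weight = 3.
  m = 0111 → c = 1100110, weight = 4.
  m = 1111 → c = 1101010, weight = 4.
Tally weights:
  weight 0: 1 codewords.
  weight 2: 2 codewords.
  weight 3: 4 codewords.
  weight 4: 5 codewords.
  weight 5: 4 codewords.
Minimum distance d = smallest w > 0 with A_w > 0 = 2.
Sanity: Σ A_w = 16 = 2^4 = 16 ✓.


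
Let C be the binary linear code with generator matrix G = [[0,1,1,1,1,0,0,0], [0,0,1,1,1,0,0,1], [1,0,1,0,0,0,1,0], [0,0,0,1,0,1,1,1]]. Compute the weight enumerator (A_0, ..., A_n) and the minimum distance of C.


Weight distribution: A_0 = 1, A_2 = 1, A_3 = 2, A_4 = 5, A_5 = 6, A_6 = 1. Minimum distance d = 2.

Enumerate all 2^4 = 16 messages m ∈ F_2^4.
For each, compute codeword c = mG in F_2^8, then tally its weight.
  m = 0000 → c = 00000000, weight = 0.
  m = 1000 → c = 01111000, weight = 4.
  m = 0100 → c = 00111001, weight = 4.
  m = 1100 → c = 01000001, weight = 2.
  m = 0010 → c = 10100010, weight = 3.
  m = 1010 → c = 11011010, weight = 5.
  m = 0110 → c = 10011011, weight = 5.
  m = 1110 → c = 11100011, weight = 5.
  m = 0001 → c = 00010111, weight = 4.
  m = 1001 → c = 01101111, weight = 6.
  m = 0101 → c = 00101110, weight = 4.
  m = 1101 → c = 01010110, weight = 4.
  m = 0011 → c = 10110101, weight = 5.
  m = 1011 → c = 11001101, weight = 5.
  m = 0111 → c = 10001100, weight = 3.
  m = 1111 → c = 11110100, weight = 5.
Tally weights:
  weight 0: 1 codewords.
  weight 2: 1 codewords.
  weight 3: 2 codewords.
  weight 4: 5 codewords.
  weight 5: 6 codewords.
  weight 6: 1 codewords.
Minimum distance d = smallest w > 0 with A_w > 0 = 2.
Sanity: Σ A_w = 16 = 2^4 = 16 ✓.


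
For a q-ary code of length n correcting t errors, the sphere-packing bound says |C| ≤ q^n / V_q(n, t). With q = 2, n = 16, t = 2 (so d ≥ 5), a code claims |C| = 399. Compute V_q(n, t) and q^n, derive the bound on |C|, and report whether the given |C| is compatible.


V_q(n, t) = 137, q^n = 65536, Hamming bound = 478, |C| = 399 ≤ bound (satisfied).

Step 1: Compute V_q(n, t) = Σ_{j=0}^2 C(n, j) (q−1)^j.
  j = 0: C(16,0)·(1)^0 = 1·1 = 1.
  j = 1: C(16,1)·(1)^1 = 16·1 = 16.
  j = 2: C(16,2)·(1)^2 = 120·1 = 120.
  V_q(n, t) = 1 + 16 + 120 = 137.
Step 2: q^n = 2^16 = 65536.
Step 3: Hamming bound ⌊q^n / V_q(n,t)⌋ = ⌊65536/137⌋ = 478.
Step 4: Compare |C| = 399 to 478: satisfied.
The claimed |C| lies below the Hamming bound.


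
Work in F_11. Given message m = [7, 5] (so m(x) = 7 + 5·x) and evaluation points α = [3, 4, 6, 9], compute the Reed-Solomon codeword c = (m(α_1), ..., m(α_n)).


c = [0, 5, 4, 8]

Message polynomial: m(x) = 7 + 5·x (mod 11).
For each evaluation point α_i, compute m(α_i) mod 11:
  α_1 = 3: Horner steps 5 → 0, so m(3) = 0.
  α_2 = 4: Horner steps 5 → 5, so m(4) = 5.
  α_3 = 6: Horner steps 5 → 4, so m(6) = 4.
  α_4 = 9: Horner steps 5 → 8, so m(9) = 8.
Codeword c = [0, 5, 4, 8] ∈ F_11^4.
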